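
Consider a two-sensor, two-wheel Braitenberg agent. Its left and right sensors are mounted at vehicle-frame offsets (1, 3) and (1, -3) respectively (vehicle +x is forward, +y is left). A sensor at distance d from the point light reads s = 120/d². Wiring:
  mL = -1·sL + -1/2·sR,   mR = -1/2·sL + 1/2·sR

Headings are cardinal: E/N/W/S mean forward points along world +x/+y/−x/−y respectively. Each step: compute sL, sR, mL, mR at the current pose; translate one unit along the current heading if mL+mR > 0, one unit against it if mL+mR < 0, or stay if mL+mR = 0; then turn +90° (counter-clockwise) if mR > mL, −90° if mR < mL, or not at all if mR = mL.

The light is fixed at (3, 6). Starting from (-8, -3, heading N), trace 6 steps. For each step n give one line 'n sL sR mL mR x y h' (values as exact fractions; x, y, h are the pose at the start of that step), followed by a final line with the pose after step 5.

0 6/13 15/16 -387/416 99/416 -8 -3 N
1 120/313 120/193 -41940/60409 7200/60409 -8 -4 W
2 12/17 12/29 -450/493 -72/493 -7 -4 S
3 40/39 8/15 -84/65 -16/65 -7 -3 E
4 6/13 15/16 -387/416 99/416 -8 -3 N
5 120/313 120/193 -41940/60409 7200/60409 -8 -4 W
final -7 -4 S

n=0: pose=(-8,-3,N); sL=6/13, sR=15/16; mL=-387/416, mR=99/416; mL+mR=-9/13 → advance -1; mR−mL=243/208 → turn +1·90°
n=1: pose=(-8,-4,W); sL=120/313, sR=120/193; mL=-41940/60409, mR=7200/60409; mL+mR=-180/313 → advance -1; mR−mL=49140/60409 → turn +1·90°
n=2: pose=(-7,-4,S); sL=12/17, sR=12/29; mL=-450/493, mR=-72/493; mL+mR=-18/17 → advance -1; mR−mL=378/493 → turn +1·90°
n=3: pose=(-7,-3,E); sL=40/39, sR=8/15; mL=-84/65, mR=-16/65; mL+mR=-20/13 → advance -1; mR−mL=68/65 → turn +1·90°
n=4: pose=(-8,-3,N); sL=6/13, sR=15/16; mL=-387/416, mR=99/416; mL+mR=-9/13 → advance -1; mR−mL=243/208 → turn +1·90°
n=5: pose=(-8,-4,W); sL=120/313, sR=120/193; mL=-41940/60409, mR=7200/60409; mL+mR=-180/313 → advance -1; mR−mL=49140/60409 → turn +1·90°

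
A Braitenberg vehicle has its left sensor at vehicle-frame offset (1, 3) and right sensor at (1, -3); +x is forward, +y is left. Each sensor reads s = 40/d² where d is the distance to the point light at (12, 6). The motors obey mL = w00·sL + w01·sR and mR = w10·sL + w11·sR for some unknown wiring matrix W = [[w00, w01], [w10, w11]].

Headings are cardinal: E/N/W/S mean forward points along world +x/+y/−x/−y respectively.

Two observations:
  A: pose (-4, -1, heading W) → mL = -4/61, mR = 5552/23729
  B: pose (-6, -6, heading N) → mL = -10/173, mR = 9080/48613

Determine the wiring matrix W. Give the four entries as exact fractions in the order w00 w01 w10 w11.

obs A: pose=(-4,-1,W) → sL=40/389, sR=8/61, mL=-4/61, mR=5552/23729
obs B: pose=(-6,-6,N) → sL=20/281, sR=20/173, mL=-10/173, mR=9080/48613
sensor matrix S = [[40/389, 8/61], [20/281, 20/173]]; det S = 2945280/1153537877
solve [mL_A; mL_B] = S·[w00; w01] and [mR_A; mR_B] = S·[w10; w11]:
  w00 = 0, w01 = -1/2, w10 = 1, w11 = 1

0 -1/2 1 1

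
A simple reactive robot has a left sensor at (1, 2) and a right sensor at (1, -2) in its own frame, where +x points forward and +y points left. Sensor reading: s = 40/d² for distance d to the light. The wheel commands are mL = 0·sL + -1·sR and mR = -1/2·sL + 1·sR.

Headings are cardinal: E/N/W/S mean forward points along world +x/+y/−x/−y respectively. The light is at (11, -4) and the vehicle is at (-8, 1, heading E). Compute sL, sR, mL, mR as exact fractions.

left sensor world pos  = (-7, 3); dL² = 373
right sensor world pos = (-7, -1); dR² = 333
sL = 40/373 = 40/373
sR = 40/333 = 40/333
mL = 0·sL + -1·sR = -40/333
mR = -1/2·sL + 1·sR = 8260/124209

40/373 40/333 -40/333 8260/124209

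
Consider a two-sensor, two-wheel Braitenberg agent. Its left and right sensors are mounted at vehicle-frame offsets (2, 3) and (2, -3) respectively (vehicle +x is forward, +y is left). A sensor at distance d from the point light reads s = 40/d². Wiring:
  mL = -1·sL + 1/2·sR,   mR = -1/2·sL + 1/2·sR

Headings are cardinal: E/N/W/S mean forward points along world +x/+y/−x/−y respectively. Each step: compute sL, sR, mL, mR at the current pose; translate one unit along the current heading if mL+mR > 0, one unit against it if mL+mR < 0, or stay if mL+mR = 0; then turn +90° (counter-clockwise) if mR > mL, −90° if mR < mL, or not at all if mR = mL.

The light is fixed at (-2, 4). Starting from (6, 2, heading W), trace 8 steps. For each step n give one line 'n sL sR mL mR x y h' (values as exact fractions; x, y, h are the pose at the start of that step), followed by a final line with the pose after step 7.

0 40/61 40/37 -260/2257 480/2257 6 2 W
1 10/29 5/4 65/232 105/232 5 2 S
2 40/81 40/117 -340/1053 -80/1053 5 1 E
3 4 20/41 -154/41 -72/41 4 1 N
4 8/13 40/17 124/221 192/221 4 0 W
5 2/5 1 1/10 3/10 3 0 S
6 40/53 40/113 -3460/5989 -1200/5989 3 -1 E
7 4 20/29 -106/29 -48/29 2 -1 N
final 2 -2 W

n=0: pose=(6,2,W); sL=40/61, sR=40/37; mL=-260/2257, mR=480/2257; mL+mR=220/2257 → advance +1; mR−mL=20/61 → turn +1·90°
n=1: pose=(5,2,S); sL=10/29, sR=5/4; mL=65/232, mR=105/232; mL+mR=85/116 → advance +1; mR−mL=5/29 → turn +1·90°
n=2: pose=(5,1,E); sL=40/81, sR=40/117; mL=-340/1053, mR=-80/1053; mL+mR=-140/351 → advance -1; mR−mL=20/81 → turn +1·90°
n=3: pose=(4,1,N); sL=4, sR=20/41; mL=-154/41, mR=-72/41; mL+mR=-226/41 → advance -1; mR−mL=2 → turn +1·90°
n=4: pose=(4,0,W); sL=8/13, sR=40/17; mL=124/221, mR=192/221; mL+mR=316/221 → advance +1; mR−mL=4/13 → turn +1·90°
n=5: pose=(3,0,S); sL=2/5, sR=1; mL=1/10, mR=3/10; mL+mR=2/5 → advance +1; mR−mL=1/5 → turn +1·90°
n=6: pose=(3,-1,E); sL=40/53, sR=40/113; mL=-3460/5989, mR=-1200/5989; mL+mR=-4660/5989 → advance -1; mR−mL=20/53 → turn +1·90°
n=7: pose=(2,-1,N); sL=4, sR=20/29; mL=-106/29, mR=-48/29; mL+mR=-154/29 → advance -1; mR−mL=2 → turn +1·90°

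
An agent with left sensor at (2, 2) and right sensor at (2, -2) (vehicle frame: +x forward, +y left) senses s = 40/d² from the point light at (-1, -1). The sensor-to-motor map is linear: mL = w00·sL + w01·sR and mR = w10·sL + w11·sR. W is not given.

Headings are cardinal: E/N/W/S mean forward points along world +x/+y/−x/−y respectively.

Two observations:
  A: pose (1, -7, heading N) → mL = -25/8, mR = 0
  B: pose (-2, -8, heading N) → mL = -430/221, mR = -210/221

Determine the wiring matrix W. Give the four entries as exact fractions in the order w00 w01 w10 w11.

-1 -1/2 1/2 -1

obs A: pose=(1,-7,N) → sL=5/2, sR=5/4, mL=-25/8, mR=0
obs B: pose=(-2,-8,N) → sL=20/17, sR=20/13, mL=-430/221, mR=-210/221
sensor matrix S = [[5/2, 5/4], [20/17, 20/13]]; det S = 525/221
solve [mL_A; mL_B] = S·[w00; w01] and [mR_A; mR_B] = S·[w10; w11]:
  w00 = -1, w01 = -1/2, w10 = 1/2, w11 = -1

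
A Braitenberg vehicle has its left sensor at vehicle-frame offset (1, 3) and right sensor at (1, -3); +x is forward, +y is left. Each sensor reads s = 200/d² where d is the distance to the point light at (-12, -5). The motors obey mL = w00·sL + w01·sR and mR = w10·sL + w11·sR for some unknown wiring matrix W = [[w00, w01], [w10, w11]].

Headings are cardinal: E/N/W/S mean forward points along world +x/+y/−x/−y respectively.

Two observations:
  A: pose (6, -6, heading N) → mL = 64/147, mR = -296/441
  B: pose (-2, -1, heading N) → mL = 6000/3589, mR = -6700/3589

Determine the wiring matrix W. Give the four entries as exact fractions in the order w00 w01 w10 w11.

1 -1 -1/2 -1/2

obs A: pose=(6,-6,N) → sL=8/9, sR=200/441, mL=64/147, mR=-296/441
obs B: pose=(-2,-1,N) → sL=100/37, sR=100/97, mL=6000/3589, mR=-6700/3589
sensor matrix S = [[8/9, 200/441], [100/37, 100/97]]; det S = -54400/175861
solve [mL_A; mL_B] = S·[w00; w01] and [mR_A; mR_B] = S·[w10; w11]:
  w00 = 1, w01 = -1, w10 = -1/2, w11 = -1/2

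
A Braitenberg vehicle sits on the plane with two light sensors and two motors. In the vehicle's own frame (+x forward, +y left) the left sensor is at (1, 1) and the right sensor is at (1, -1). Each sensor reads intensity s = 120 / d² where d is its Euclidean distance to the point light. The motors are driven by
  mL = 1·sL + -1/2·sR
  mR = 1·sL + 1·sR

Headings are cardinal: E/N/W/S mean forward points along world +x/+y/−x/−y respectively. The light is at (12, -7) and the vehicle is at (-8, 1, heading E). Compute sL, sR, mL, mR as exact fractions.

60/221 12/41 1134/9061 5112/9061

left sensor world pos  = (-7, 2); dL² = 442
right sensor world pos = (-7, 0); dR² = 410
sL = 120/442 = 60/221
sR = 120/410 = 12/41
mL = 1·sL + -1/2·sR = 1134/9061
mR = 1·sL + 1·sR = 5112/9061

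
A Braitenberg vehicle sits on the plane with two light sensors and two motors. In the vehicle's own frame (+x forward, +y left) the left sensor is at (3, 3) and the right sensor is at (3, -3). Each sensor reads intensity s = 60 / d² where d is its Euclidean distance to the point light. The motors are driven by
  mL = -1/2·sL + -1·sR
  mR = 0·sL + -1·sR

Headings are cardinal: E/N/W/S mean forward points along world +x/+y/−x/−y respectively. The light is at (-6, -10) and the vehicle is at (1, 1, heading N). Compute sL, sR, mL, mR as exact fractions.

left sensor world pos  = (-2, 4); dL² = 212
right sensor world pos = (4, 4); dR² = 296
sL = 60/212 = 15/53
sR = 60/296 = 15/74
mL = -1/2·sL + -1·sR = -675/1961
mR = 0·sL + -1·sR = -15/74

15/53 15/74 -675/1961 -15/74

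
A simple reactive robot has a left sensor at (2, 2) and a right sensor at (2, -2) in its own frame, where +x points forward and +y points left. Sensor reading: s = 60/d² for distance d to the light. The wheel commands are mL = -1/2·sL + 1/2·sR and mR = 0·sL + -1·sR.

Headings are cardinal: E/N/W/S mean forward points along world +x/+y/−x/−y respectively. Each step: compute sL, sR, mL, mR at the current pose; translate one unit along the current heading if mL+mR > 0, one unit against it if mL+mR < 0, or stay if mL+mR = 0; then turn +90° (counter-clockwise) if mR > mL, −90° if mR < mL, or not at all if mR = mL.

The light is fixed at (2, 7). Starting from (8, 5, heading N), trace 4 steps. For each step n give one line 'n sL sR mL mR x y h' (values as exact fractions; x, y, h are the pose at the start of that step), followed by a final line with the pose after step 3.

n=0: pose=(8,5,N); sL=15/4, sR=15/16; mL=-45/32, mR=-15/16; mL+mR=-75/32 → advance -1; mR−mL=15/32 → turn +1·90°
n=1: pose=(8,4,W); sL=60/41, sR=60/17; mL=720/697, mR=-60/17; mL+mR=-1740/697 → advance -1; mR−mL=-3180/697 → turn -1·90°
n=2: pose=(9,4,N); sL=30/13, sR=30/41; mL=-420/533, mR=-30/41; mL+mR=-810/533 → advance -1; mR−mL=30/533 → turn +1·90°
n=3: pose=(9,3,W); sL=60/61, sR=60/29; mL=960/1769, mR=-60/29; mL+mR=-2700/1769 → advance -1; mR−mL=-4620/1769 → turn -1·90°

0 15/4 15/16 -45/32 -15/16 8 5 N
1 60/41 60/17 720/697 -60/17 8 4 W
2 30/13 30/41 -420/533 -30/41 9 4 N
3 60/61 60/29 960/1769 -60/29 9 3 W
final 10 3 N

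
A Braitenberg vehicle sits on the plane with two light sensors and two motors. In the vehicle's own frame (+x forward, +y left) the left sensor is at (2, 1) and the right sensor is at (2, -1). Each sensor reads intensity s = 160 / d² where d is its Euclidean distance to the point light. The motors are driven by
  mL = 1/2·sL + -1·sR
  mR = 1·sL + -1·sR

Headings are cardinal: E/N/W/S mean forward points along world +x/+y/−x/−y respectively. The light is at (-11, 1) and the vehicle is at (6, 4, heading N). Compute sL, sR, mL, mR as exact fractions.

left sensor world pos  = (5, 6); dL² = 281
right sensor world pos = (7, 6); dR² = 349
sL = 160/281 = 160/281
sR = 160/349 = 160/349
mL = 1/2·sL + -1·sR = -17040/98069
mR = 1·sL + -1·sR = 10880/98069

160/281 160/349 -17040/98069 10880/98069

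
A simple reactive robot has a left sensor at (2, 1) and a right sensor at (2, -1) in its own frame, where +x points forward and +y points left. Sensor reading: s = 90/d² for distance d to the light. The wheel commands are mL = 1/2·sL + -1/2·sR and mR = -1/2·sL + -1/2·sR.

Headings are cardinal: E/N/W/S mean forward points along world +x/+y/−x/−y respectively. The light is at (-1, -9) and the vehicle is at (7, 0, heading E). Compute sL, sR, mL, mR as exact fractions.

left sensor world pos  = (9, 1); dL² = 200
right sensor world pos = (9, -1); dR² = 164
sL = 90/200 = 9/20
sR = 90/164 = 45/82
mL = 1/2·sL + -1/2·sR = -81/1640
mR = -1/2·sL + -1/2·sR = -819/1640

9/20 45/82 -81/1640 -819/1640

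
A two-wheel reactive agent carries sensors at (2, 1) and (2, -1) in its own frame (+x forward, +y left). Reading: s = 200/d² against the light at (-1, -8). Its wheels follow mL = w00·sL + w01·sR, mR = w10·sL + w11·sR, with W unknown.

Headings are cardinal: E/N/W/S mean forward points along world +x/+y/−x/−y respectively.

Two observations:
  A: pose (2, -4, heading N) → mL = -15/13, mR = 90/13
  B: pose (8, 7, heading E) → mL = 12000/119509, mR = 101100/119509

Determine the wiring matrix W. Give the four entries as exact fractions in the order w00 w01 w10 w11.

-1 1 1 1/2

obs A: pose=(2,-4,N) → sL=5, sR=50/13, mL=-15/13, mR=90/13
obs B: pose=(8,7,E) → sL=200/377, sR=200/317, mL=12000/119509, mR=101100/119509
sensor matrix S = [[5, 50/13], [200/377, 200/317]]; det S = 1731000/1553617
solve [mL_A; mL_B] = S·[w00; w01] and [mR_A; mR_B] = S·[w10; w11]:
  w00 = -1, w01 = 1, w10 = 1, w11 = 1/2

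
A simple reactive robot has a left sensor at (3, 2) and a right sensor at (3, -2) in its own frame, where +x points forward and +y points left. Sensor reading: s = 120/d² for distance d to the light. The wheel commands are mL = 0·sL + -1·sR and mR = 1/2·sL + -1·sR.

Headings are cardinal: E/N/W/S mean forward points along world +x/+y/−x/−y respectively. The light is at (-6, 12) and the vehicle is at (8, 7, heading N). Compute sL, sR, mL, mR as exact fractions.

left sensor world pos  = (6, 10); dL² = 148
right sensor world pos = (10, 10); dR² = 260
sL = 120/148 = 30/37
sR = 120/260 = 6/13
mL = 0·sL + -1·sR = -6/13
mR = 1/2·sL + -1·sR = -27/481

30/37 6/13 -6/13 -27/481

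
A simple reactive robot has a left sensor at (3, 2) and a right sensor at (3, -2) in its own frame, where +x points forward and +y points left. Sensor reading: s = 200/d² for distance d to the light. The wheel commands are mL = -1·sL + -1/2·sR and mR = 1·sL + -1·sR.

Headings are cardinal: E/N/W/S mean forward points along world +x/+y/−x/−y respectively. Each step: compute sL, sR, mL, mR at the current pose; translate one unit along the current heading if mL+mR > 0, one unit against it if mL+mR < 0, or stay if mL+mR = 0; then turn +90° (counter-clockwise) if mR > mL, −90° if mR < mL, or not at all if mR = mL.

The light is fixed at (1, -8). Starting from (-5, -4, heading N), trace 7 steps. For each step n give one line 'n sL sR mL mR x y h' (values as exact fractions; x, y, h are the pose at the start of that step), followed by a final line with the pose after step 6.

n=0: pose=(-5,-4,N); sL=200/113, sR=40/13; mL=-4860/1469, mR=-1920/1469; mL+mR=-60/13 → advance -1; mR−mL=2940/1469 → turn +1·90°
n=1: pose=(-5,-5,W); sL=100/41, sR=100/53; mL=-7350/2173, mR=1200/2173; mL+mR=-150/53 → advance -1; mR−mL=8550/2173 → turn +1·90°
n=2: pose=(-4,-5,S); sL=200/9, sR=200/49; mL=-10700/441, mR=8000/441; mL+mR=-300/49 → advance -1; mR−mL=18700/441 → turn +1·90°
n=3: pose=(-4,-4,E); sL=5, sR=25; mL=-35/2, mR=-20; mL+mR=-75/2 → advance -1; mR−mL=-5/2 → turn -1·90°
n=4: pose=(-5,-4,S); sL=200/17, sR=40/13; mL=-2940/221, mR=1920/221; mL+mR=-60/13 → advance -1; mR−mL=4860/221 → turn +1·90°
n=5: pose=(-5,-3,E); sL=100/29, sR=100/9; mL=-2350/261, mR=-2000/261; mL+mR=-50/3 → advance -1; mR−mL=350/261 → turn +1·90°
n=6: pose=(-6,-3,N); sL=40/29, sR=200/89; mL=-6460/2581, mR=-2240/2581; mL+mR=-300/89 → advance -1; mR−mL=4220/2581 → turn +1·90°

0 200/113 40/13 -4860/1469 -1920/1469 -5 -4 N
1 100/41 100/53 -7350/2173 1200/2173 -5 -5 W
2 200/9 200/49 -10700/441 8000/441 -4 -5 S
3 5 25 -35/2 -20 -4 -4 E
4 200/17 40/13 -2940/221 1920/221 -5 -4 S
5 100/29 100/9 -2350/261 -2000/261 -5 -3 E
6 40/29 200/89 -6460/2581 -2240/2581 -6 -3 N
final -6 -4 W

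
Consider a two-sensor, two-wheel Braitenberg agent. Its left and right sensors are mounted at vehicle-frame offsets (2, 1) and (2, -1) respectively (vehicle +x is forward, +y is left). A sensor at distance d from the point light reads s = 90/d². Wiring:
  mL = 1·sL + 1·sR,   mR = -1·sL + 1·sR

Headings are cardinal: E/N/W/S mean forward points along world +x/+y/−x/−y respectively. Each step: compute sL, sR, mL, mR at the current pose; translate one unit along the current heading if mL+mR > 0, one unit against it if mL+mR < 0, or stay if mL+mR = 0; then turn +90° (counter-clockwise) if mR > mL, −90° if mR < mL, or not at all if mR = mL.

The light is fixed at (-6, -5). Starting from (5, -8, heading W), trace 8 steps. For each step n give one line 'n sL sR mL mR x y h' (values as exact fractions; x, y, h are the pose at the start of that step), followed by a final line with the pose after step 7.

0 90/97 18/17 3276/1649 216/1649 5 -8 W
1 45/41 45/61 4590/2501 -900/2501 4 -8 N
2 18/29 10/17 596/493 -16/493 4 -7 E
3 9/16 45/58 621/464 99/464 5 -7 S
4 90/97 18/17 3276/1649 216/1649 5 -8 W
5 45/41 45/61 4590/2501 -900/2501 4 -8 N
6 18/29 10/17 596/493 -16/493 4 -7 E
7 9/16 45/58 621/464 99/464 5 -7 S
final 5 -8 W

n=0: pose=(5,-8,W); sL=90/97, sR=18/17; mL=3276/1649, mR=216/1649; mL+mR=36/17 → advance +1; mR−mL=-180/97 → turn -1·90°
n=1: pose=(4,-8,N); sL=45/41, sR=45/61; mL=4590/2501, mR=-900/2501; mL+mR=90/61 → advance +1; mR−mL=-90/41 → turn -1·90°
n=2: pose=(4,-7,E); sL=18/29, sR=10/17; mL=596/493, mR=-16/493; mL+mR=20/17 → advance +1; mR−mL=-36/29 → turn -1·90°
n=3: pose=(5,-7,S); sL=9/16, sR=45/58; mL=621/464, mR=99/464; mL+mR=45/29 → advance +1; mR−mL=-9/8 → turn -1·90°
n=4: pose=(5,-8,W); sL=90/97, sR=18/17; mL=3276/1649, mR=216/1649; mL+mR=36/17 → advance +1; mR−mL=-180/97 → turn -1·90°
n=5: pose=(4,-8,N); sL=45/41, sR=45/61; mL=4590/2501, mR=-900/2501; mL+mR=90/61 → advance +1; mR−mL=-90/41 → turn -1·90°
n=6: pose=(4,-7,E); sL=18/29, sR=10/17; mL=596/493, mR=-16/493; mL+mR=20/17 → advance +1; mR−mL=-36/29 → turn -1·90°
n=7: pose=(5,-7,S); sL=9/16, sR=45/58; mL=621/464, mR=99/464; mL+mR=45/29 → advance +1; mR−mL=-9/8 → turn -1·90°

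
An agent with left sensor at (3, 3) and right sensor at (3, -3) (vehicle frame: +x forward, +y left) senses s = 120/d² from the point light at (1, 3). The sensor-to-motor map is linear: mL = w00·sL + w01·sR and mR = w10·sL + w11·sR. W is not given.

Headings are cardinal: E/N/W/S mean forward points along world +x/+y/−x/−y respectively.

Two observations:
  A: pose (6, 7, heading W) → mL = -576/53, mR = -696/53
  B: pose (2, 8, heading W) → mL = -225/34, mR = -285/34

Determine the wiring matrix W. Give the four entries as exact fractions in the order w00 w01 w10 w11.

obs A: pose=(6,7,W) → sL=24, sR=120/53, mL=-576/53, mR=-696/53
obs B: pose=(2,8,W) → sL=15, sR=30/17, mL=-225/34, mR=-285/34
sensor matrix S = [[24, 120/53], [15, 30/17]]; det S = 7560/901
solve [mL_A; mL_B] = S·[w00; w01] and [mR_A; mR_B] = S·[w10; w11]:
  w00 = -1/2, w01 = 1/2, w10 = -1/2, w11 = -1/2

-1/2 1/2 -1/2 -1/2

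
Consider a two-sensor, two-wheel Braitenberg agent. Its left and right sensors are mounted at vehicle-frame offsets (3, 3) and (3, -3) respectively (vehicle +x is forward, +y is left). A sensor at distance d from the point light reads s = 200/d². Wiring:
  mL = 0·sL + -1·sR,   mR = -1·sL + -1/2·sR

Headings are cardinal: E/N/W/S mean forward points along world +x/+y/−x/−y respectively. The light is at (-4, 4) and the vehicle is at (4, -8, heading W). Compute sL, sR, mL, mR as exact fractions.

4/5 100/53 -100/53 -462/265

left sensor world pos  = (1, -11); dL² = 250
right sensor world pos = (1, -5); dR² = 106
sL = 200/250 = 4/5
sR = 200/106 = 100/53
mL = 0·sL + -1·sR = -100/53
mR = -1·sL + -1/2·sR = -462/265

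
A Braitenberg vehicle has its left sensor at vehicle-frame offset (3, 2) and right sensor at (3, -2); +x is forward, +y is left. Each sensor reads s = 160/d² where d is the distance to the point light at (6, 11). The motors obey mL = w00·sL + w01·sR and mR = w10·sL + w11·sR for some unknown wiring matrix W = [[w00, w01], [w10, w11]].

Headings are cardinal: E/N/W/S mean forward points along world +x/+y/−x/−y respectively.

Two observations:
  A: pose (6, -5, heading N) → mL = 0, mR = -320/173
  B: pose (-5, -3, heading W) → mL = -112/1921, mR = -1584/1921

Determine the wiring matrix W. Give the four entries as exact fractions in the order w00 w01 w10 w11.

obs A: pose=(6,-5,N) → sL=160/173, sR=160/173, mL=0, mR=-320/173
obs B: pose=(-5,-3,W) → sL=40/113, sR=8/17, mL=-112/1921, mR=-1584/1921
sensor matrix S = [[160/173, 160/173], [40/113, 8/17]]; det S = 35840/332333
solve [mL_A; mL_B] = S·[w00; w01] and [mR_A; mR_B] = S·[w10; w11]:
  w00 = 1/2, w01 = -1/2, w10 = -1, w11 = -1

1/2 -1/2 -1 -1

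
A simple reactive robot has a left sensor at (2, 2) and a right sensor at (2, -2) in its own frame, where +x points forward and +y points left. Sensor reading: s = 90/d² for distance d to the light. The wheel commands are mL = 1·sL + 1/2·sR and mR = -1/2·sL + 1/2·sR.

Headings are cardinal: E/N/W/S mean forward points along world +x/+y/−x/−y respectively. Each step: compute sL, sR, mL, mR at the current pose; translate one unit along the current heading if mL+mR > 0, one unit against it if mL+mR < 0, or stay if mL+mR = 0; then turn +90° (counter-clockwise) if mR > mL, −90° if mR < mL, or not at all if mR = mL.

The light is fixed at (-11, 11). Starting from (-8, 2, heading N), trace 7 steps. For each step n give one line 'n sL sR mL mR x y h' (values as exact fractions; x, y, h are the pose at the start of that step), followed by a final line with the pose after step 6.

0 9/5 45/37 891/370 -54/185 -8 2 N
1 90/61 18/25 2799/1525 -576/1525 -8 3 E
2 45/68 45/52 1935/1768 45/442 -7 3 S
3 18/25 90/53 2079/1325 648/1325 -7 2 W
4 9/5 45/37 891/370 -54/185 -8 2 N
5 90/61 18/25 2799/1525 -576/1525 -8 3 E
6 45/68 45/52 1935/1768 45/442 -7 3 S
final -7 2 W

n=0: pose=(-8,2,N); sL=9/5, sR=45/37; mL=891/370, mR=-54/185; mL+mR=783/370 → advance +1; mR−mL=-27/10 → turn -1·90°
n=1: pose=(-8,3,E); sL=90/61, sR=18/25; mL=2799/1525, mR=-576/1525; mL+mR=2223/1525 → advance +1; mR−mL=-135/61 → turn -1·90°
n=2: pose=(-7,3,S); sL=45/68, sR=45/52; mL=1935/1768, mR=45/442; mL+mR=2115/1768 → advance +1; mR−mL=-135/136 → turn -1·90°
n=3: pose=(-7,2,W); sL=18/25, sR=90/53; mL=2079/1325, mR=648/1325; mL+mR=2727/1325 → advance +1; mR−mL=-27/25 → turn -1·90°
n=4: pose=(-8,2,N); sL=9/5, sR=45/37; mL=891/370, mR=-54/185; mL+mR=783/370 → advance +1; mR−mL=-27/10 → turn -1·90°
n=5: pose=(-8,3,E); sL=90/61, sR=18/25; mL=2799/1525, mR=-576/1525; mL+mR=2223/1525 → advance +1; mR−mL=-135/61 → turn -1·90°
n=6: pose=(-7,3,S); sL=45/68, sR=45/52; mL=1935/1768, mR=45/442; mL+mR=2115/1768 → advance +1; mR−mL=-135/136 → turn -1·90°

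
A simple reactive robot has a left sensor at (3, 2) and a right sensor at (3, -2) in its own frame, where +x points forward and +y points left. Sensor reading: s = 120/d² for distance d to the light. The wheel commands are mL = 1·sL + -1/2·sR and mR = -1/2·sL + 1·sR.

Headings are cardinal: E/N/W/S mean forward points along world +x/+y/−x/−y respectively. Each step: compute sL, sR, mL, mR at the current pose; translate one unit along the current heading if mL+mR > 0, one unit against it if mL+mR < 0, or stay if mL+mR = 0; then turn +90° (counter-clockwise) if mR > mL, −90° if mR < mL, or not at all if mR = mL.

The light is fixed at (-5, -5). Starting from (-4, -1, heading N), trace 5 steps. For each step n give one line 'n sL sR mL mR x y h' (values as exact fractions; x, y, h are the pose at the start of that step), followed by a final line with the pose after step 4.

0 12/5 60/29 198/145 126/145 -4 -1 N
1 24/13 24/5 -36/65 252/65 -4 0 E
2 15/8 3/2 9/8 9/16 -3 0 N
3 120/89 120/41 -420/3649 8220/3649 -3 1 E
4 60/41 60/53 1950/2173 870/2173 -2 1 N
final -2 2 E

n=0: pose=(-4,-1,N); sL=12/5, sR=60/29; mL=198/145, mR=126/145; mL+mR=324/145 → advance +1; mR−mL=-72/145 → turn -1·90°
n=1: pose=(-4,0,E); sL=24/13, sR=24/5; mL=-36/65, mR=252/65; mL+mR=216/65 → advance +1; mR−mL=288/65 → turn +1·90°
n=2: pose=(-3,0,N); sL=15/8, sR=3/2; mL=9/8, mR=9/16; mL+mR=27/16 → advance +1; mR−mL=-9/16 → turn -1·90°
n=3: pose=(-3,1,E); sL=120/89, sR=120/41; mL=-420/3649, mR=8220/3649; mL+mR=7800/3649 → advance +1; mR−mL=8640/3649 → turn +1·90°
n=4: pose=(-2,1,N); sL=60/41, sR=60/53; mL=1950/2173, mR=870/2173; mL+mR=2820/2173 → advance +1; mR−mL=-1080/2173 → turn -1·90°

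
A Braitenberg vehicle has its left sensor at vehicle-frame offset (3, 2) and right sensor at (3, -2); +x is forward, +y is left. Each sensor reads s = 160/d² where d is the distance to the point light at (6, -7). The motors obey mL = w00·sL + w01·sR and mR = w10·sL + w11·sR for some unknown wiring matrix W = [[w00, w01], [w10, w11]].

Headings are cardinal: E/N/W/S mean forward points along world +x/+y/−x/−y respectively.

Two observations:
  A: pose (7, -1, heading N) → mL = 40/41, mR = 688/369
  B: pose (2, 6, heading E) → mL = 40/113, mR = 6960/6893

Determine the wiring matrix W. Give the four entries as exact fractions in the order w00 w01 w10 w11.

obs A: pose=(7,-1,N) → sL=80/41, sR=16/9, mL=40/41, mR=688/369
obs B: pose=(2,6,E) → sL=80/113, sR=80/61, mL=40/113, mR=6960/6893
sensor matrix S = [[80/41, 16/9], [80/113, 80/61]]; det S = 3307520/2543517
solve [mL_A; mL_B] = S·[w00; w01] and [mR_A; mR_B] = S·[w10; w11]:
  w00 = 1/2, w01 = 0, w10 = 1/2, w11 = 1/2

1/2 0 1/2 1/2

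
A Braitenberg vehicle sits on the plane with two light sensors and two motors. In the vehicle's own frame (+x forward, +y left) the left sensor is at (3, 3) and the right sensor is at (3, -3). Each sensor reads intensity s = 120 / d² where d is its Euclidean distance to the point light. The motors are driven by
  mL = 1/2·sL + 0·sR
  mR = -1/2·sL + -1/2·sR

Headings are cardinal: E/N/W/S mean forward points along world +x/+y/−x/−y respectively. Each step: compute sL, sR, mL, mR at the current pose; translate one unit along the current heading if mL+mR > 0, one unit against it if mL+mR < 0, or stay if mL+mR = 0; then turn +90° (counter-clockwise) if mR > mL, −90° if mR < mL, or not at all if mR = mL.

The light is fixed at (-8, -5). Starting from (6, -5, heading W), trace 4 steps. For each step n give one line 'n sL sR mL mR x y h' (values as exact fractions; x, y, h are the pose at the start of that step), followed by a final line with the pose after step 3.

n=0: pose=(6,-5,W); sL=12/13, sR=12/13; mL=6/13, mR=-12/13; mL+mR=-6/13 → advance -1; mR−mL=-18/13 → turn -1·90°
n=1: pose=(7,-5,N); sL=40/51, sR=40/111; mL=20/51, mR=-360/629; mL+mR=-20/111 → advance -1; mR−mL=-1820/1887 → turn -1·90°
n=2: pose=(7,-6,E); sL=15/41, sR=6/17; mL=15/82, mR=-501/1394; mL+mR=-3/17 → advance -1; mR−mL=-378/697 → turn -1·90°
n=3: pose=(6,-6,S); sL=24/61, sR=120/137; mL=12/61, mR=-5304/8357; mL+mR=-60/137 → advance -1; mR−mL=-6948/8357 → turn -1·90°

0 12/13 12/13 6/13 -12/13 6 -5 W
1 40/51 40/111 20/51 -360/629 7 -5 N
2 15/41 6/17 15/82 -501/1394 7 -6 E
3 24/61 120/137 12/61 -5304/8357 6 -6 S
final 6 -5 W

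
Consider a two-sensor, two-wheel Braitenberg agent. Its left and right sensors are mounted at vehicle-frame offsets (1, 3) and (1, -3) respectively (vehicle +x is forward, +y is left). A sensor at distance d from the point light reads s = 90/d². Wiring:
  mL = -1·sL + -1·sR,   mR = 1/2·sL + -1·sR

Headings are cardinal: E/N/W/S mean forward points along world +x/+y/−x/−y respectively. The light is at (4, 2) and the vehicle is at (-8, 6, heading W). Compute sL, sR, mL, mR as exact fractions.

9/17 45/109 -1746/1853 -549/3706

left sensor world pos  = (-9, 3); dL² = 170
right sensor world pos = (-9, 9); dR² = 218
sL = 90/170 = 9/17
sR = 90/218 = 45/109
mL = -1·sL + -1·sR = -1746/1853
mR = 1/2·sL + -1·sR = -549/3706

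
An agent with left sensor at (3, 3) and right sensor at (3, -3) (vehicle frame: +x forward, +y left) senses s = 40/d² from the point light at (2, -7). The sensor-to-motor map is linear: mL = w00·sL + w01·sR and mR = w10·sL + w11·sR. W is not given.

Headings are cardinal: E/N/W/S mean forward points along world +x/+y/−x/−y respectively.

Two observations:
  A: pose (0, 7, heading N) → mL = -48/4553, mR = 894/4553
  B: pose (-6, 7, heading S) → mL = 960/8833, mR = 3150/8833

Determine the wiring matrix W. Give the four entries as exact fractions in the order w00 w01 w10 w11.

obs A: pose=(0,7,N) → sL=20/157, sR=4/29, mL=-48/4553, mR=894/4553
obs B: pose=(-6,7,S) → sL=20/73, sR=20/121, mL=960/8833, mR=3150/8833
sensor matrix S = [[20/157, 4/29], [20/73, 20/121]]; det S = -672960/40216649
solve [mL_A; mL_B] = S·[w00; w01] and [mR_A; mR_B] = S·[w10; w11]:
  w00 = 1, w01 = -1, w10 = 1, w11 = 1/2

1 -1 1 1/2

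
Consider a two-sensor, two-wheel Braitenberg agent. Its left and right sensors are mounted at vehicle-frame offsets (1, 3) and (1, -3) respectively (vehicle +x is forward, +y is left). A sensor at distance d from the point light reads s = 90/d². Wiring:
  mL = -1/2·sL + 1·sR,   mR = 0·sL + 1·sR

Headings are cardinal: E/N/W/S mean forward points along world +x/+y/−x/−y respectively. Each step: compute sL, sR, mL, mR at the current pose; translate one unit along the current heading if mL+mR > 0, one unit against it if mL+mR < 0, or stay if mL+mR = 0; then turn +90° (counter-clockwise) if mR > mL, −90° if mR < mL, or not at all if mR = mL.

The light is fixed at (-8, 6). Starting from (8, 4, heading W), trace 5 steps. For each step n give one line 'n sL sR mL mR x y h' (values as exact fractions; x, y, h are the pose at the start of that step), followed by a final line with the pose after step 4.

0 9/25 45/113 1233/5650 45/113 8 4 W
1 10/37 10/17 285/629 10/17 7 4 S
2 45/128 45/146 2475/18688 45/146 7 3 E
3 90/173 18/73 -171/12629 18/73 8 3 N
4 9/25 45/113 1233/5650 45/113 8 4 W
final 7 4 S

n=0: pose=(8,4,W); sL=9/25, sR=45/113; mL=1233/5650, mR=45/113; mL+mR=3483/5650 → advance +1; mR−mL=9/50 → turn +1·90°
n=1: pose=(7,4,S); sL=10/37, sR=10/17; mL=285/629, mR=10/17; mL+mR=655/629 → advance +1; mR−mL=5/37 → turn +1·90°
n=2: pose=(7,3,E); sL=45/128, sR=45/146; mL=2475/18688, mR=45/146; mL+mR=8235/18688 → advance +1; mR−mL=45/256 → turn +1·90°
n=3: pose=(8,3,N); sL=90/173, sR=18/73; mL=-171/12629, mR=18/73; mL+mR=2943/12629 → advance +1; mR−mL=45/173 → turn +1·90°
n=4: pose=(8,4,W); sL=9/25, sR=45/113; mL=1233/5650, mR=45/113; mL+mR=3483/5650 → advance +1; mR−mL=9/50 → turn +1·90°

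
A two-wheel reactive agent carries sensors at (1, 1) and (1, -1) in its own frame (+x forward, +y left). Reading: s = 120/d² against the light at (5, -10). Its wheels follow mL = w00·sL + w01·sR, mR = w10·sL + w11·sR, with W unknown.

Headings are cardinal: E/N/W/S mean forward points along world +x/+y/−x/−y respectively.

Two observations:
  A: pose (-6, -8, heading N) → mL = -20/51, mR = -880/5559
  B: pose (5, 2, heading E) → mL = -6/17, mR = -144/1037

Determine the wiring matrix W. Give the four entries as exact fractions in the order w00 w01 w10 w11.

obs A: pose=(-6,-8,N) → sL=40/51, sR=120/109, mL=-20/51, mR=-880/5559
obs B: pose=(5,2,E) → sL=12/17, sR=60/61, mL=-6/17, mR=-144/1037
sensor matrix S = [[40/51, 120/109], [12/17, 60/61]]; det S = -640/113033
solve [mL_A; mL_B] = S·[w00; w01] and [mR_A; mR_B] = S·[w10; w11]:
  w00 = -1/2, w01 = 0, w10 = 1/2, w11 = -1/2

-1/2 0 1/2 -1/2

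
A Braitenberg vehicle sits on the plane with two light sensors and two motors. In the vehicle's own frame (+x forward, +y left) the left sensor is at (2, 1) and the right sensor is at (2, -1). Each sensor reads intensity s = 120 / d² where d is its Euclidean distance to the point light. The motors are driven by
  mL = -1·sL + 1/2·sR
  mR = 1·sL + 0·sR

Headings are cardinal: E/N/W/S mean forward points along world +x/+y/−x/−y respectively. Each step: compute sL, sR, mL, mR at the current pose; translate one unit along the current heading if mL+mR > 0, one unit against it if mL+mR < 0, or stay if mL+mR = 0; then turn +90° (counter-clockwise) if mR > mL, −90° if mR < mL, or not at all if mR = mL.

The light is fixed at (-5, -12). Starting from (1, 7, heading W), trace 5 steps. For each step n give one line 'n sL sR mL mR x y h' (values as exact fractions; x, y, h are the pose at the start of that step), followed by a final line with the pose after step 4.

0 6/17 15/52 -369/1768 6/17 1 7 W
1 24/65 24/61 -684/3965 24/65 0 7 S
2 12/41 60/169 -798/6929 12/41 0 6 E
3 24/85 120/449 -5676/38165 24/85 1 6 N
4 6/17 15/52 -369/1768 6/17 1 7 W
final 0 7 S

n=0: pose=(1,7,W); sL=6/17, sR=15/52; mL=-369/1768, mR=6/17; mL+mR=15/104 → advance +1; mR−mL=993/1768 → turn +1·90°
n=1: pose=(0,7,S); sL=24/65, sR=24/61; mL=-684/3965, mR=24/65; mL+mR=12/61 → advance +1; mR−mL=2148/3965 → turn +1·90°
n=2: pose=(0,6,E); sL=12/41, sR=60/169; mL=-798/6929, mR=12/41; mL+mR=30/169 → advance +1; mR−mL=2826/6929 → turn +1·90°
n=3: pose=(1,6,N); sL=24/85, sR=120/449; mL=-5676/38165, mR=24/85; mL+mR=60/449 → advance +1; mR−mL=16452/38165 → turn +1·90°
n=4: pose=(1,7,W); sL=6/17, sR=15/52; mL=-369/1768, mR=6/17; mL+mR=15/104 → advance +1; mR−mL=993/1768 → turn +1·90°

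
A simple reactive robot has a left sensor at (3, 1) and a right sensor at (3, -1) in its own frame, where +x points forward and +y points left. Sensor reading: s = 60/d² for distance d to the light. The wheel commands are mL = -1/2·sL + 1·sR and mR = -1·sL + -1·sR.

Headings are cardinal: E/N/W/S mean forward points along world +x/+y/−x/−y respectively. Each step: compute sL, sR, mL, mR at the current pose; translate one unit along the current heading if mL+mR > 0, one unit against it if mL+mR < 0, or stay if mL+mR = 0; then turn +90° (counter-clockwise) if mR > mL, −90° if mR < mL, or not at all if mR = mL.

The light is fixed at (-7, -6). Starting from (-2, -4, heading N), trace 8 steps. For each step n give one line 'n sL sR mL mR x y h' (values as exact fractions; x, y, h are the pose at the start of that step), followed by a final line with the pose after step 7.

0 60/41 60/61 630/2501 -6120/2501 -2 -4 N
1 15/17 15/16 135/272 -495/272 -2 -5 E
2 60/29 60/13 1350/377 -2520/377 -3 -5 S
3 30 6 -9 -36 -3 -4 W
4 60/41 60/61 630/2501 -6120/2501 -2 -4 N
5 15/17 15/16 135/272 -495/272 -2 -5 E
6 60/29 60/13 1350/377 -2520/377 -3 -5 S
7 30 6 -9 -36 -3 -4 W
final -2 -4 N

n=0: pose=(-2,-4,N); sL=60/41, sR=60/61; mL=630/2501, mR=-6120/2501; mL+mR=-90/41 → advance -1; mR−mL=-6750/2501 → turn -1·90°
n=1: pose=(-2,-5,E); sL=15/17, sR=15/16; mL=135/272, mR=-495/272; mL+mR=-45/34 → advance -1; mR−mL=-315/136 → turn -1·90°
n=2: pose=(-3,-5,S); sL=60/29, sR=60/13; mL=1350/377, mR=-2520/377; mL+mR=-90/29 → advance -1; mR−mL=-3870/377 → turn -1·90°
n=3: pose=(-3,-4,W); sL=30, sR=6; mL=-9, mR=-36; mL+mR=-45 → advance -1; mR−mL=-27 → turn -1·90°
n=4: pose=(-2,-4,N); sL=60/41, sR=60/61; mL=630/2501, mR=-6120/2501; mL+mR=-90/41 → advance -1; mR−mL=-6750/2501 → turn -1·90°
n=5: pose=(-2,-5,E); sL=15/17, sR=15/16; mL=135/272, mR=-495/272; mL+mR=-45/34 → advance -1; mR−mL=-315/136 → turn -1·90°
n=6: pose=(-3,-5,S); sL=60/29, sR=60/13; mL=1350/377, mR=-2520/377; mL+mR=-90/29 → advance -1; mR−mL=-3870/377 → turn -1·90°
n=7: pose=(-3,-4,W); sL=30, sR=6; mL=-9, mR=-36; mL+mR=-45 → advance -1; mR−mL=-27 → turn -1·90°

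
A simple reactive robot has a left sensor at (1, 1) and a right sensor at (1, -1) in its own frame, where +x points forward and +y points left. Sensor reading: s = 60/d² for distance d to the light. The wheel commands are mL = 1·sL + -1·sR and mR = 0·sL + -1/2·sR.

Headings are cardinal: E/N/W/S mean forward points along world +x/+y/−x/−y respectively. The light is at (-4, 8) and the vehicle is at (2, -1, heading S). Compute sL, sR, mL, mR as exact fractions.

left sensor world pos  = (3, -2); dL² = 149
right sensor world pos = (1, -2); dR² = 125
sL = 60/149 = 60/149
sR = 60/125 = 12/25
mL = 1·sL + -1·sR = -288/3725
mR = 0·sL + -1/2·sR = -6/25

60/149 12/25 -288/3725 -6/25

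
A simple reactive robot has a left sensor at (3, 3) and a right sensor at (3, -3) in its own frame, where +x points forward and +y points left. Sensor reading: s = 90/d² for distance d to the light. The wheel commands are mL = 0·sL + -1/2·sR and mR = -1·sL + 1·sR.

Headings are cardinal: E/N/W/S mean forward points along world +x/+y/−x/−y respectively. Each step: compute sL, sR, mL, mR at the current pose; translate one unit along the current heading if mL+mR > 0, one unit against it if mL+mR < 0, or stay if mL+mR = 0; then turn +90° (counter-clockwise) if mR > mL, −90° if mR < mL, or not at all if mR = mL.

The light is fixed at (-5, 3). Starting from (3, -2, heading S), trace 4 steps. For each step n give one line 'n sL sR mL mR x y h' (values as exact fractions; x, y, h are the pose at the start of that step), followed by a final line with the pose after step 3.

0 18/37 90/89 -45/89 1728/3293 3 -2 S
1 9/13 45/101 -45/202 -324/1313 3 -3 E
2 90/181 90/97 -45/97 7560/17557 2 -3 S
3 45/52 45/82 -45/164 -675/2132 2 -2 E
final 1 -2 S

n=0: pose=(3,-2,S); sL=18/37, sR=90/89; mL=-45/89, mR=1728/3293; mL+mR=63/3293 → advance +1; mR−mL=3393/3293 → turn +1·90°
n=1: pose=(3,-3,E); sL=9/13, sR=45/101; mL=-45/202, mR=-324/1313; mL+mR=-1233/2626 → advance -1; mR−mL=-63/2626 → turn -1·90°
n=2: pose=(2,-3,S); sL=90/181, sR=90/97; mL=-45/97, mR=7560/17557; mL+mR=-585/17557 → advance -1; mR−mL=15705/17557 → turn +1·90°
n=3: pose=(2,-2,E); sL=45/52, sR=45/82; mL=-45/164, mR=-675/2132; mL+mR=-315/533 → advance -1; mR−mL=-45/1066 → turn -1·90°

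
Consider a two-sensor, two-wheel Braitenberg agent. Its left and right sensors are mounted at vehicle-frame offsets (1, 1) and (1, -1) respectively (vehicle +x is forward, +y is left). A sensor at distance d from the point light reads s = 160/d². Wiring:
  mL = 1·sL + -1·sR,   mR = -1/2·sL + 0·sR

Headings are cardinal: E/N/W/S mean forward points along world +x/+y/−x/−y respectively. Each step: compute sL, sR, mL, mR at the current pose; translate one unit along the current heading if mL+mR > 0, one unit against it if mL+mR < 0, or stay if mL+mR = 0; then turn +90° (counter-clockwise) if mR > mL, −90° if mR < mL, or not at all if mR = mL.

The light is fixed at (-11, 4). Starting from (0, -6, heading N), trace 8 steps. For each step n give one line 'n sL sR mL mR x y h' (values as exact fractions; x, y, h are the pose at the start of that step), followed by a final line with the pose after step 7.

0 160/181 32/45 1408/8145 -80/181 0 -6 N
1 40/61 5/9 55/549 -20/61 0 -7 E
2 32/53 32/45 -256/2385 -16/53 -1 -7 S
3 80/101 80/81 -1600/8181 -40/101 -1 -6 W
4 160/181 32/45 1408/8145 -80/181 0 -6 N
5 40/61 5/9 55/549 -20/61 0 -7 E
6 32/53 32/45 -256/2385 -16/53 -1 -7 S
7 80/101 80/81 -1600/8181 -40/101 -1 -6 W
final 0 -6 N

n=0: pose=(0,-6,N); sL=160/181, sR=32/45; mL=1408/8145, mR=-80/181; mL+mR=-2192/8145 → advance -1; mR−mL=-5008/8145 → turn -1·90°
n=1: pose=(0,-7,E); sL=40/61, sR=5/9; mL=55/549, mR=-20/61; mL+mR=-125/549 → advance -1; mR−mL=-235/549 → turn -1·90°
n=2: pose=(-1,-7,S); sL=32/53, sR=32/45; mL=-256/2385, mR=-16/53; mL+mR=-976/2385 → advance -1; mR−mL=-464/2385 → turn -1·90°
n=3: pose=(-1,-6,W); sL=80/101, sR=80/81; mL=-1600/8181, mR=-40/101; mL+mR=-4840/8181 → advance -1; mR−mL=-1640/8181 → turn -1·90°
n=4: pose=(0,-6,N); sL=160/181, sR=32/45; mL=1408/8145, mR=-80/181; mL+mR=-2192/8145 → advance -1; mR−mL=-5008/8145 → turn -1·90°
n=5: pose=(0,-7,E); sL=40/61, sR=5/9; mL=55/549, mR=-20/61; mL+mR=-125/549 → advance -1; mR−mL=-235/549 → turn -1·90°
n=6: pose=(-1,-7,S); sL=32/53, sR=32/45; mL=-256/2385, mR=-16/53; mL+mR=-976/2385 → advance -1; mR−mL=-464/2385 → turn -1·90°
n=7: pose=(-1,-6,W); sL=80/101, sR=80/81; mL=-1600/8181, mR=-40/101; mL+mR=-4840/8181 → advance -1; mR−mL=-1640/8181 → turn -1·90°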